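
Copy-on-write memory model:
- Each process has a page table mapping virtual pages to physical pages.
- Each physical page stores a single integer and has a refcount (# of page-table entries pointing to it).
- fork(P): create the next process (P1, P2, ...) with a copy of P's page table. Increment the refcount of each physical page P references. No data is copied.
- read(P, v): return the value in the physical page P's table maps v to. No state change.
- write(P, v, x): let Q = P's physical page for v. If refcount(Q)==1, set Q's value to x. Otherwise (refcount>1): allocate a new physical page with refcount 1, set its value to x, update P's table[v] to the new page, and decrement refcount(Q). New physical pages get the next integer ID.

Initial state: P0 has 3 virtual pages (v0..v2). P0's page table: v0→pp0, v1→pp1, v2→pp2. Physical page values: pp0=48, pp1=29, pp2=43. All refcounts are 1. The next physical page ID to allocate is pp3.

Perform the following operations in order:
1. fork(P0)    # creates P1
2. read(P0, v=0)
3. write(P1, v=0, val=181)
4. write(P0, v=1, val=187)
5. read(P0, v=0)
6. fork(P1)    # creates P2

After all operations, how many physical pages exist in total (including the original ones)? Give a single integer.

Answer: 5

Derivation:
Op 1: fork(P0) -> P1. 3 ppages; refcounts: pp0:2 pp1:2 pp2:2
Op 2: read(P0, v0) -> 48. No state change.
Op 3: write(P1, v0, 181). refcount(pp0)=2>1 -> COPY to pp3. 4 ppages; refcounts: pp0:1 pp1:2 pp2:2 pp3:1
Op 4: write(P0, v1, 187). refcount(pp1)=2>1 -> COPY to pp4. 5 ppages; refcounts: pp0:1 pp1:1 pp2:2 pp3:1 pp4:1
Op 5: read(P0, v0) -> 48. No state change.
Op 6: fork(P1) -> P2. 5 ppages; refcounts: pp0:1 pp1:2 pp2:3 pp3:2 pp4:1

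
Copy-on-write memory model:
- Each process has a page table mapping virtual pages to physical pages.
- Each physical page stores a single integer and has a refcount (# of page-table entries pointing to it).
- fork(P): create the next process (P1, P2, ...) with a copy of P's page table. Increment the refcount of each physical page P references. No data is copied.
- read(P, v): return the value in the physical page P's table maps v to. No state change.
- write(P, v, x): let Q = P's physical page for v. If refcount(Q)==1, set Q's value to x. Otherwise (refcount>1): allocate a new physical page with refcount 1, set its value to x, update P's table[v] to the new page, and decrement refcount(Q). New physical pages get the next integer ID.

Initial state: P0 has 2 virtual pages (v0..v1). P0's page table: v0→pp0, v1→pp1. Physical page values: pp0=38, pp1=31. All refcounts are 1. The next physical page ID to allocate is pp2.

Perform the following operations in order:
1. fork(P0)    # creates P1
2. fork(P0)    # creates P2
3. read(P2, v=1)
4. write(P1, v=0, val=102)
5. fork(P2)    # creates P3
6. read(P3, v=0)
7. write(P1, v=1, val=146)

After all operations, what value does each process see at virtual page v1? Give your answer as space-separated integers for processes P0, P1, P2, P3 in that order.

Answer: 31 146 31 31

Derivation:
Op 1: fork(P0) -> P1. 2 ppages; refcounts: pp0:2 pp1:2
Op 2: fork(P0) -> P2. 2 ppages; refcounts: pp0:3 pp1:3
Op 3: read(P2, v1) -> 31. No state change.
Op 4: write(P1, v0, 102). refcount(pp0)=3>1 -> COPY to pp2. 3 ppages; refcounts: pp0:2 pp1:3 pp2:1
Op 5: fork(P2) -> P3. 3 ppages; refcounts: pp0:3 pp1:4 pp2:1
Op 6: read(P3, v0) -> 38. No state change.
Op 7: write(P1, v1, 146). refcount(pp1)=4>1 -> COPY to pp3. 4 ppages; refcounts: pp0:3 pp1:3 pp2:1 pp3:1
P0: v1 -> pp1 = 31
P1: v1 -> pp3 = 146
P2: v1 -> pp1 = 31
P3: v1 -> pp1 = 31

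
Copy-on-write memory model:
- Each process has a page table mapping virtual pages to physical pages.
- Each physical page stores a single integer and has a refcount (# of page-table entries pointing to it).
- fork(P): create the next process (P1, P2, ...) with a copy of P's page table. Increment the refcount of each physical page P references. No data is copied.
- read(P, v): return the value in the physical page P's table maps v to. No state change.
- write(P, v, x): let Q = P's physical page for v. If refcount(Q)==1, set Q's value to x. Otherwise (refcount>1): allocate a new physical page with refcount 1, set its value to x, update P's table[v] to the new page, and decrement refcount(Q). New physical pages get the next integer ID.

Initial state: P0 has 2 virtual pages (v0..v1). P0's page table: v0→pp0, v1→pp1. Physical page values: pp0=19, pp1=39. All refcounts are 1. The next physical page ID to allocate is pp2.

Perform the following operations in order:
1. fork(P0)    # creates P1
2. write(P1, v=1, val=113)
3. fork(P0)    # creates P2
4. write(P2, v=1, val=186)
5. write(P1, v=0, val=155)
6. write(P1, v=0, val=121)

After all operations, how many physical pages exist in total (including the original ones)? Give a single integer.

Answer: 5

Derivation:
Op 1: fork(P0) -> P1. 2 ppages; refcounts: pp0:2 pp1:2
Op 2: write(P1, v1, 113). refcount(pp1)=2>1 -> COPY to pp2. 3 ppages; refcounts: pp0:2 pp1:1 pp2:1
Op 3: fork(P0) -> P2. 3 ppages; refcounts: pp0:3 pp1:2 pp2:1
Op 4: write(P2, v1, 186). refcount(pp1)=2>1 -> COPY to pp3. 4 ppages; refcounts: pp0:3 pp1:1 pp2:1 pp3:1
Op 5: write(P1, v0, 155). refcount(pp0)=3>1 -> COPY to pp4. 5 ppages; refcounts: pp0:2 pp1:1 pp2:1 pp3:1 pp4:1
Op 6: write(P1, v0, 121). refcount(pp4)=1 -> write in place. 5 ppages; refcounts: pp0:2 pp1:1 pp2:1 pp3:1 pp4:1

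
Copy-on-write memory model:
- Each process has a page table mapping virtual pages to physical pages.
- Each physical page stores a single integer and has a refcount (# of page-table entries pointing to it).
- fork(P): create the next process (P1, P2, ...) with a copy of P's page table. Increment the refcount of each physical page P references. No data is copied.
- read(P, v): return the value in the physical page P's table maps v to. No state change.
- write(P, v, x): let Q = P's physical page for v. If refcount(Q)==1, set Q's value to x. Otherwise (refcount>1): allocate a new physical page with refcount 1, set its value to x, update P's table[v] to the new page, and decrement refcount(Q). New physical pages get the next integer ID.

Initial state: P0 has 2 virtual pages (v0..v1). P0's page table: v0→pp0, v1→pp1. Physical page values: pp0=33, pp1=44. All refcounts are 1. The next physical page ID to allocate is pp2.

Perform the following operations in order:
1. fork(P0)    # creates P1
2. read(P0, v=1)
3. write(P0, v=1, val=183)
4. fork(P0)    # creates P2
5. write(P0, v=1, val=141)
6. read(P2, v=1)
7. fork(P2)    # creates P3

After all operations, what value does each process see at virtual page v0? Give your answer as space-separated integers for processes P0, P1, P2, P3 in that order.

Answer: 33 33 33 33

Derivation:
Op 1: fork(P0) -> P1. 2 ppages; refcounts: pp0:2 pp1:2
Op 2: read(P0, v1) -> 44. No state change.
Op 3: write(P0, v1, 183). refcount(pp1)=2>1 -> COPY to pp2. 3 ppages; refcounts: pp0:2 pp1:1 pp2:1
Op 4: fork(P0) -> P2. 3 ppages; refcounts: pp0:3 pp1:1 pp2:2
Op 5: write(P0, v1, 141). refcount(pp2)=2>1 -> COPY to pp3. 4 ppages; refcounts: pp0:3 pp1:1 pp2:1 pp3:1
Op 6: read(P2, v1) -> 183. No state change.
Op 7: fork(P2) -> P3. 4 ppages; refcounts: pp0:4 pp1:1 pp2:2 pp3:1
P0: v0 -> pp0 = 33
P1: v0 -> pp0 = 33
P2: v0 -> pp0 = 33
P3: v0 -> pp0 = 33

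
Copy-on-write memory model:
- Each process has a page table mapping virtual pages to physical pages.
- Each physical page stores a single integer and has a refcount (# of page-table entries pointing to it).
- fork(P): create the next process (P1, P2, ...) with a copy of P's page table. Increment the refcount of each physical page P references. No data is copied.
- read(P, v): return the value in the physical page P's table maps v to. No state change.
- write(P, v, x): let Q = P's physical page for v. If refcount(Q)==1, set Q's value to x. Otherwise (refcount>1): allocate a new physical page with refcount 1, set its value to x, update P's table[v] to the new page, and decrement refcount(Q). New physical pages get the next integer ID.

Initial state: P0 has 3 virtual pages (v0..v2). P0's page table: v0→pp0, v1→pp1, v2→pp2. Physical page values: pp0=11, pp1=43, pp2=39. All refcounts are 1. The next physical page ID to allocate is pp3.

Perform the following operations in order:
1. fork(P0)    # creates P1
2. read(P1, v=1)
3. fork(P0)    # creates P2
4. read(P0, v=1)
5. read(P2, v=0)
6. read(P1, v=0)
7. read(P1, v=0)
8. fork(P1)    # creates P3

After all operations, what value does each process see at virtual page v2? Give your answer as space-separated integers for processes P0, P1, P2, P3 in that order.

Answer: 39 39 39 39

Derivation:
Op 1: fork(P0) -> P1. 3 ppages; refcounts: pp0:2 pp1:2 pp2:2
Op 2: read(P1, v1) -> 43. No state change.
Op 3: fork(P0) -> P2. 3 ppages; refcounts: pp0:3 pp1:3 pp2:3
Op 4: read(P0, v1) -> 43. No state change.
Op 5: read(P2, v0) -> 11. No state change.
Op 6: read(P1, v0) -> 11. No state change.
Op 7: read(P1, v0) -> 11. No state change.
Op 8: fork(P1) -> P3. 3 ppages; refcounts: pp0:4 pp1:4 pp2:4
P0: v2 -> pp2 = 39
P1: v2 -> pp2 = 39
P2: v2 -> pp2 = 39
P3: v2 -> pp2 = 39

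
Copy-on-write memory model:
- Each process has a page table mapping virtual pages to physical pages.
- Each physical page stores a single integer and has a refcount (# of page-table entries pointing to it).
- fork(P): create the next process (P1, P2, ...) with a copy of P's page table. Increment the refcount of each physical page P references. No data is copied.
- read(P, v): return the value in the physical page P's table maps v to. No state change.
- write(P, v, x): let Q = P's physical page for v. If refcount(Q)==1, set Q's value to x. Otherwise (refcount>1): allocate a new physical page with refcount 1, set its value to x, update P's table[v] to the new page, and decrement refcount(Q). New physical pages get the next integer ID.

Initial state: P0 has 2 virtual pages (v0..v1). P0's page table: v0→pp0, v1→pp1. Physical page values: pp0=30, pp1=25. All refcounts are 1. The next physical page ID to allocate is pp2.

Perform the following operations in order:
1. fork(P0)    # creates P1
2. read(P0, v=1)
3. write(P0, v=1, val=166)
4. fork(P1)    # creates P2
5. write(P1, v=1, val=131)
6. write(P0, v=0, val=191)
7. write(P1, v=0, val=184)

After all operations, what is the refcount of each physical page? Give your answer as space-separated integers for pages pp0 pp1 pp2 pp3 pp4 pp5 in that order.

Answer: 1 1 1 1 1 1

Derivation:
Op 1: fork(P0) -> P1. 2 ppages; refcounts: pp0:2 pp1:2
Op 2: read(P0, v1) -> 25. No state change.
Op 3: write(P0, v1, 166). refcount(pp1)=2>1 -> COPY to pp2. 3 ppages; refcounts: pp0:2 pp1:1 pp2:1
Op 4: fork(P1) -> P2. 3 ppages; refcounts: pp0:3 pp1:2 pp2:1
Op 5: write(P1, v1, 131). refcount(pp1)=2>1 -> COPY to pp3. 4 ppages; refcounts: pp0:3 pp1:1 pp2:1 pp3:1
Op 6: write(P0, v0, 191). refcount(pp0)=3>1 -> COPY to pp4. 5 ppages; refcounts: pp0:2 pp1:1 pp2:1 pp3:1 pp4:1
Op 7: write(P1, v0, 184). refcount(pp0)=2>1 -> COPY to pp5. 6 ppages; refcounts: pp0:1 pp1:1 pp2:1 pp3:1 pp4:1 pp5:1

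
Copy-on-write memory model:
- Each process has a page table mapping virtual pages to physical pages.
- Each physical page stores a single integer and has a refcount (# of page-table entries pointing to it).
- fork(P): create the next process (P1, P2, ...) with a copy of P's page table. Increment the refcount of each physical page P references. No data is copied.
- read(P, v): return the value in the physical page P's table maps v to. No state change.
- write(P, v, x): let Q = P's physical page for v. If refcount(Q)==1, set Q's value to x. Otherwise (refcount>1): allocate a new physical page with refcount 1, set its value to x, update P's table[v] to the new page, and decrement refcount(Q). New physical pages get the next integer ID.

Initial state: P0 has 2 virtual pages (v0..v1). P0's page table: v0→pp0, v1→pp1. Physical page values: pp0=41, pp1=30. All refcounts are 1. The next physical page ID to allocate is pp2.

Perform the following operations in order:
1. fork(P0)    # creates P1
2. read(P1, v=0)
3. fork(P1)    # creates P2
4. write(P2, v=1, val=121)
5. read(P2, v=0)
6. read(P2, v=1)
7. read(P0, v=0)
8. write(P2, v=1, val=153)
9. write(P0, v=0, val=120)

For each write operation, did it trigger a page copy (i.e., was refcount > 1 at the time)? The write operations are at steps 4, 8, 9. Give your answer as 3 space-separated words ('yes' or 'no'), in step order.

Op 1: fork(P0) -> P1. 2 ppages; refcounts: pp0:2 pp1:2
Op 2: read(P1, v0) -> 41. No state change.
Op 3: fork(P1) -> P2. 2 ppages; refcounts: pp0:3 pp1:3
Op 4: write(P2, v1, 121). refcount(pp1)=3>1 -> COPY to pp2. 3 ppages; refcounts: pp0:3 pp1:2 pp2:1
Op 5: read(P2, v0) -> 41. No state change.
Op 6: read(P2, v1) -> 121. No state change.
Op 7: read(P0, v0) -> 41. No state change.
Op 8: write(P2, v1, 153). refcount(pp2)=1 -> write in place. 3 ppages; refcounts: pp0:3 pp1:2 pp2:1
Op 9: write(P0, v0, 120). refcount(pp0)=3>1 -> COPY to pp3. 4 ppages; refcounts: pp0:2 pp1:2 pp2:1 pp3:1

yes no yes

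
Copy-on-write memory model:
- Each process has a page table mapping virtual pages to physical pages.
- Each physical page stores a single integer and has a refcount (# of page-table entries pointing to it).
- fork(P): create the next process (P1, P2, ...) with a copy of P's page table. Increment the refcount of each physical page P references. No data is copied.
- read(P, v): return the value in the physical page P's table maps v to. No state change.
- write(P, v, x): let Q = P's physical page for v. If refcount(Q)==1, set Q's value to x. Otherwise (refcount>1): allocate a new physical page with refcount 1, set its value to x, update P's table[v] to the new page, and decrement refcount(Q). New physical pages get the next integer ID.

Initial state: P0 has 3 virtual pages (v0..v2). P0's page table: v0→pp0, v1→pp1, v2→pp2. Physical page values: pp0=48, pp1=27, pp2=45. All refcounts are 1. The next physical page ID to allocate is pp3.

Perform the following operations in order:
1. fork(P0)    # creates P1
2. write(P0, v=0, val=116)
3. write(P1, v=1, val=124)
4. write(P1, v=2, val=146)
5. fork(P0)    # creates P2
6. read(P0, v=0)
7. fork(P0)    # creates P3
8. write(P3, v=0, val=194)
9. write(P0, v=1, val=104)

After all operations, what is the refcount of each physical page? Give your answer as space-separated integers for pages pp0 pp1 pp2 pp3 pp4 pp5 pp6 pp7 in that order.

Op 1: fork(P0) -> P1. 3 ppages; refcounts: pp0:2 pp1:2 pp2:2
Op 2: write(P0, v0, 116). refcount(pp0)=2>1 -> COPY to pp3. 4 ppages; refcounts: pp0:1 pp1:2 pp2:2 pp3:1
Op 3: write(P1, v1, 124). refcount(pp1)=2>1 -> COPY to pp4. 5 ppages; refcounts: pp0:1 pp1:1 pp2:2 pp3:1 pp4:1
Op 4: write(P1, v2, 146). refcount(pp2)=2>1 -> COPY to pp5. 6 ppages; refcounts: pp0:1 pp1:1 pp2:1 pp3:1 pp4:1 pp5:1
Op 5: fork(P0) -> P2. 6 ppages; refcounts: pp0:1 pp1:2 pp2:2 pp3:2 pp4:1 pp5:1
Op 6: read(P0, v0) -> 116. No state change.
Op 7: fork(P0) -> P3. 6 ppages; refcounts: pp0:1 pp1:3 pp2:3 pp3:3 pp4:1 pp5:1
Op 8: write(P3, v0, 194). refcount(pp3)=3>1 -> COPY to pp6. 7 ppages; refcounts: pp0:1 pp1:3 pp2:3 pp3:2 pp4:1 pp5:1 pp6:1
Op 9: write(P0, v1, 104). refcount(pp1)=3>1 -> COPY to pp7. 8 ppages; refcounts: pp0:1 pp1:2 pp2:3 pp3:2 pp4:1 pp5:1 pp6:1 pp7:1

Answer: 1 2 3 2 1 1 1 1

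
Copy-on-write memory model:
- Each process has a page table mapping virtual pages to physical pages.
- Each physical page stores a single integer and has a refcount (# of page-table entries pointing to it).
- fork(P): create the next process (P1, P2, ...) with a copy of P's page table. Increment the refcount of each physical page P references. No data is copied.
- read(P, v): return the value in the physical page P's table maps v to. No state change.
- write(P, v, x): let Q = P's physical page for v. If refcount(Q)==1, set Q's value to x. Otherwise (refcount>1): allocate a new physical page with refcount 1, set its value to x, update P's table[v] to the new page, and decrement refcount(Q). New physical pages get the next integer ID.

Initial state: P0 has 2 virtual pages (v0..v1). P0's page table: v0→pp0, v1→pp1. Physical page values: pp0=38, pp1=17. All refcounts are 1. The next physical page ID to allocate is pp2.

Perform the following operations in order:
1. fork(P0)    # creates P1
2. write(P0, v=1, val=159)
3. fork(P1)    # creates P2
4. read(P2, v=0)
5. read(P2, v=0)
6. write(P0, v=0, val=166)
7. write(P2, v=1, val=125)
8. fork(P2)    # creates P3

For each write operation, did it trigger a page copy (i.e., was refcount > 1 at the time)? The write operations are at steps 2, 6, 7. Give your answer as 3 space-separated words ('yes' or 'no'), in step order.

Op 1: fork(P0) -> P1. 2 ppages; refcounts: pp0:2 pp1:2
Op 2: write(P0, v1, 159). refcount(pp1)=2>1 -> COPY to pp2. 3 ppages; refcounts: pp0:2 pp1:1 pp2:1
Op 3: fork(P1) -> P2. 3 ppages; refcounts: pp0:3 pp1:2 pp2:1
Op 4: read(P2, v0) -> 38. No state change.
Op 5: read(P2, v0) -> 38. No state change.
Op 6: write(P0, v0, 166). refcount(pp0)=3>1 -> COPY to pp3. 4 ppages; refcounts: pp0:2 pp1:2 pp2:1 pp3:1
Op 7: write(P2, v1, 125). refcount(pp1)=2>1 -> COPY to pp4. 5 ppages; refcounts: pp0:2 pp1:1 pp2:1 pp3:1 pp4:1
Op 8: fork(P2) -> P3. 5 ppages; refcounts: pp0:3 pp1:1 pp2:1 pp3:1 pp4:2

yes yes yes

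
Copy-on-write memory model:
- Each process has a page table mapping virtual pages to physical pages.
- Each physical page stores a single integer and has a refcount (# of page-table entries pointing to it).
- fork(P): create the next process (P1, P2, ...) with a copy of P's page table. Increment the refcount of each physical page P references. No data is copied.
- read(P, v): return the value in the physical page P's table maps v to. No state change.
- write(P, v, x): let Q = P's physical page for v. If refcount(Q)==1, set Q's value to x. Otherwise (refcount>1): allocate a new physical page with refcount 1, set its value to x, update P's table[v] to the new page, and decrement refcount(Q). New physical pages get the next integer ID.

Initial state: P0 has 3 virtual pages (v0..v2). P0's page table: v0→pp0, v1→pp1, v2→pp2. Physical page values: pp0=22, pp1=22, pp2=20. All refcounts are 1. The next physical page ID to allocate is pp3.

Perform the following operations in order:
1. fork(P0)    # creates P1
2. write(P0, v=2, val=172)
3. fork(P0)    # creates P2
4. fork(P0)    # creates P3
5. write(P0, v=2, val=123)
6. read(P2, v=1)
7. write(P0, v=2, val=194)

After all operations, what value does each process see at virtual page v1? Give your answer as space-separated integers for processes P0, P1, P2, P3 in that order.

Answer: 22 22 22 22

Derivation:
Op 1: fork(P0) -> P1. 3 ppages; refcounts: pp0:2 pp1:2 pp2:2
Op 2: write(P0, v2, 172). refcount(pp2)=2>1 -> COPY to pp3. 4 ppages; refcounts: pp0:2 pp1:2 pp2:1 pp3:1
Op 3: fork(P0) -> P2. 4 ppages; refcounts: pp0:3 pp1:3 pp2:1 pp3:2
Op 4: fork(P0) -> P3. 4 ppages; refcounts: pp0:4 pp1:4 pp2:1 pp3:3
Op 5: write(P0, v2, 123). refcount(pp3)=3>1 -> COPY to pp4. 5 ppages; refcounts: pp0:4 pp1:4 pp2:1 pp3:2 pp4:1
Op 6: read(P2, v1) -> 22. No state change.
Op 7: write(P0, v2, 194). refcount(pp4)=1 -> write in place. 5 ppages; refcounts: pp0:4 pp1:4 pp2:1 pp3:2 pp4:1
P0: v1 -> pp1 = 22
P1: v1 -> pp1 = 22
P2: v1 -> pp1 = 22
P3: v1 -> pp1 = 22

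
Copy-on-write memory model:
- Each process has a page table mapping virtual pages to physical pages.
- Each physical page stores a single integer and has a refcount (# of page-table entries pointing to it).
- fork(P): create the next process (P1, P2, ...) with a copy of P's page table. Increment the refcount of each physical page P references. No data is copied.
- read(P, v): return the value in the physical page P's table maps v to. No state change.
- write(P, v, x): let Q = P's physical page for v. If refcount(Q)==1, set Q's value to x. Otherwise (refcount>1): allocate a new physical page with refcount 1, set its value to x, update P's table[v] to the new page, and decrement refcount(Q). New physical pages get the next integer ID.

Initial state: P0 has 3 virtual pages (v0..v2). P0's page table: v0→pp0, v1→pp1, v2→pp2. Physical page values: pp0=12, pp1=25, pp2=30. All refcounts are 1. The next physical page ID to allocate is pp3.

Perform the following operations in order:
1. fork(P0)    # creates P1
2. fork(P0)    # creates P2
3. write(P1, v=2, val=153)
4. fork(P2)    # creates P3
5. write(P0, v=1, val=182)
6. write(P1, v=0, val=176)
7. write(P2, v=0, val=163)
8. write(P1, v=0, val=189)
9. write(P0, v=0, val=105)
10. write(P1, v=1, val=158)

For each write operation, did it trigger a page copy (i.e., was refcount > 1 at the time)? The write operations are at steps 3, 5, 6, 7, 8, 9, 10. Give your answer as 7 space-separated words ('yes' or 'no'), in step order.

Op 1: fork(P0) -> P1. 3 ppages; refcounts: pp0:2 pp1:2 pp2:2
Op 2: fork(P0) -> P2. 3 ppages; refcounts: pp0:3 pp1:3 pp2:3
Op 3: write(P1, v2, 153). refcount(pp2)=3>1 -> COPY to pp3. 4 ppages; refcounts: pp0:3 pp1:3 pp2:2 pp3:1
Op 4: fork(P2) -> P3. 4 ppages; refcounts: pp0:4 pp1:4 pp2:3 pp3:1
Op 5: write(P0, v1, 182). refcount(pp1)=4>1 -> COPY to pp4. 5 ppages; refcounts: pp0:4 pp1:3 pp2:3 pp3:1 pp4:1
Op 6: write(P1, v0, 176). refcount(pp0)=4>1 -> COPY to pp5. 6 ppages; refcounts: pp0:3 pp1:3 pp2:3 pp3:1 pp4:1 pp5:1
Op 7: write(P2, v0, 163). refcount(pp0)=3>1 -> COPY to pp6. 7 ppages; refcounts: pp0:2 pp1:3 pp2:3 pp3:1 pp4:1 pp5:1 pp6:1
Op 8: write(P1, v0, 189). refcount(pp5)=1 -> write in place. 7 ppages; refcounts: pp0:2 pp1:3 pp2:3 pp3:1 pp4:1 pp5:1 pp6:1
Op 9: write(P0, v0, 105). refcount(pp0)=2>1 -> COPY to pp7. 8 ppages; refcounts: pp0:1 pp1:3 pp2:3 pp3:1 pp4:1 pp5:1 pp6:1 pp7:1
Op 10: write(P1, v1, 158). refcount(pp1)=3>1 -> COPY to pp8. 9 ppages; refcounts: pp0:1 pp1:2 pp2:3 pp3:1 pp4:1 pp5:1 pp6:1 pp7:1 pp8:1

yes yes yes yes no yes yes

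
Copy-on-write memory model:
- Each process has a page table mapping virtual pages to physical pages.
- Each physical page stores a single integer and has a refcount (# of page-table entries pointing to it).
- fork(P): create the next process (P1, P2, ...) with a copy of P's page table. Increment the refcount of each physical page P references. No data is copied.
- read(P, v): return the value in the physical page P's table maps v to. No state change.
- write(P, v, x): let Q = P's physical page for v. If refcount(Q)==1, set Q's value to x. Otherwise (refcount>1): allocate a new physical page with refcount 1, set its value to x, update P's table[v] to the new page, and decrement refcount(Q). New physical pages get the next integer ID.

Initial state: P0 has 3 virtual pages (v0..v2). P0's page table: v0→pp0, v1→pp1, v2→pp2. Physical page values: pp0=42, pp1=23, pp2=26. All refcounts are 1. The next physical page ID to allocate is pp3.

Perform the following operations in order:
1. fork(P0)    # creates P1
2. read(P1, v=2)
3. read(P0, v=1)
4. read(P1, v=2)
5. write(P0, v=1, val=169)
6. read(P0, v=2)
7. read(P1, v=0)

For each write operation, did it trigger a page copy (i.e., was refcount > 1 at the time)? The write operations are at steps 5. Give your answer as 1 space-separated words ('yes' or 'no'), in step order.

Op 1: fork(P0) -> P1. 3 ppages; refcounts: pp0:2 pp1:2 pp2:2
Op 2: read(P1, v2) -> 26. No state change.
Op 3: read(P0, v1) -> 23. No state change.
Op 4: read(P1, v2) -> 26. No state change.
Op 5: write(P0, v1, 169). refcount(pp1)=2>1 -> COPY to pp3. 4 ppages; refcounts: pp0:2 pp1:1 pp2:2 pp3:1
Op 6: read(P0, v2) -> 26. No state change.
Op 7: read(P1, v0) -> 42. No state change.

yes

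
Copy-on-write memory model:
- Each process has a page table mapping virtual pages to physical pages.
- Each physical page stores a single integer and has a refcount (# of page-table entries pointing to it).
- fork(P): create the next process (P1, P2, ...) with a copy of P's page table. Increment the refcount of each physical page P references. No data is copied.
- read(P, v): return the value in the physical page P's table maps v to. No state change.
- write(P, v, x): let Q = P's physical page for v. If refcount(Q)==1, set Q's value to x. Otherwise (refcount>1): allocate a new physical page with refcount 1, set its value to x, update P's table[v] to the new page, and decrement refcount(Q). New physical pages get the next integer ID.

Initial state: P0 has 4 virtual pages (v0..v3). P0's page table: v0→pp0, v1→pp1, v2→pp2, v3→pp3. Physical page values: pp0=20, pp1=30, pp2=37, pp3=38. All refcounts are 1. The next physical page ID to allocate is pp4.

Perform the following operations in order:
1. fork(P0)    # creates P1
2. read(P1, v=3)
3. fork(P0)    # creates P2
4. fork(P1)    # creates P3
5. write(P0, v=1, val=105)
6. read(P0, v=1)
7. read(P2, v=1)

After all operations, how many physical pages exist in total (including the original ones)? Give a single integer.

Answer: 5

Derivation:
Op 1: fork(P0) -> P1. 4 ppages; refcounts: pp0:2 pp1:2 pp2:2 pp3:2
Op 2: read(P1, v3) -> 38. No state change.
Op 3: fork(P0) -> P2. 4 ppages; refcounts: pp0:3 pp1:3 pp2:3 pp3:3
Op 4: fork(P1) -> P3. 4 ppages; refcounts: pp0:4 pp1:4 pp2:4 pp3:4
Op 5: write(P0, v1, 105). refcount(pp1)=4>1 -> COPY to pp4. 5 ppages; refcounts: pp0:4 pp1:3 pp2:4 pp3:4 pp4:1
Op 6: read(P0, v1) -> 105. No state change.
Op 7: read(P2, v1) -> 30. No state change.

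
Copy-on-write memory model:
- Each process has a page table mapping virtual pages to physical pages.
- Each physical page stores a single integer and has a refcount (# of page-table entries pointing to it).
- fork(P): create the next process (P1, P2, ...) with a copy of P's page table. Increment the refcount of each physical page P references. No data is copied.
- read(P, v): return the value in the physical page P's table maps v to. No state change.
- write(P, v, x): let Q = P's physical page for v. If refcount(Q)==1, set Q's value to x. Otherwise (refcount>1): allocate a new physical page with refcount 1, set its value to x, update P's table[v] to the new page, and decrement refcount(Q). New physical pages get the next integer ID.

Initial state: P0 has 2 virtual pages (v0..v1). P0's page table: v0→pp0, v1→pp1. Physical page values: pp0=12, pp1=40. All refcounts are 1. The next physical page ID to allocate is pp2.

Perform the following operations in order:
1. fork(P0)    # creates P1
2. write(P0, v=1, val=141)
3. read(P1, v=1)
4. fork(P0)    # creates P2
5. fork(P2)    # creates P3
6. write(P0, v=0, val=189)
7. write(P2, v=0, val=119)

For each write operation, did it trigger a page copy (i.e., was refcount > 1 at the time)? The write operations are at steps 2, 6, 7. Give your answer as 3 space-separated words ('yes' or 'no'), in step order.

Op 1: fork(P0) -> P1. 2 ppages; refcounts: pp0:2 pp1:2
Op 2: write(P0, v1, 141). refcount(pp1)=2>1 -> COPY to pp2. 3 ppages; refcounts: pp0:2 pp1:1 pp2:1
Op 3: read(P1, v1) -> 40. No state change.
Op 4: fork(P0) -> P2. 3 ppages; refcounts: pp0:3 pp1:1 pp2:2
Op 5: fork(P2) -> P3. 3 ppages; refcounts: pp0:4 pp1:1 pp2:3
Op 6: write(P0, v0, 189). refcount(pp0)=4>1 -> COPY to pp3. 4 ppages; refcounts: pp0:3 pp1:1 pp2:3 pp3:1
Op 7: write(P2, v0, 119). refcount(pp0)=3>1 -> COPY to pp4. 5 ppages; refcounts: pp0:2 pp1:1 pp2:3 pp3:1 pp4:1

yes yes yes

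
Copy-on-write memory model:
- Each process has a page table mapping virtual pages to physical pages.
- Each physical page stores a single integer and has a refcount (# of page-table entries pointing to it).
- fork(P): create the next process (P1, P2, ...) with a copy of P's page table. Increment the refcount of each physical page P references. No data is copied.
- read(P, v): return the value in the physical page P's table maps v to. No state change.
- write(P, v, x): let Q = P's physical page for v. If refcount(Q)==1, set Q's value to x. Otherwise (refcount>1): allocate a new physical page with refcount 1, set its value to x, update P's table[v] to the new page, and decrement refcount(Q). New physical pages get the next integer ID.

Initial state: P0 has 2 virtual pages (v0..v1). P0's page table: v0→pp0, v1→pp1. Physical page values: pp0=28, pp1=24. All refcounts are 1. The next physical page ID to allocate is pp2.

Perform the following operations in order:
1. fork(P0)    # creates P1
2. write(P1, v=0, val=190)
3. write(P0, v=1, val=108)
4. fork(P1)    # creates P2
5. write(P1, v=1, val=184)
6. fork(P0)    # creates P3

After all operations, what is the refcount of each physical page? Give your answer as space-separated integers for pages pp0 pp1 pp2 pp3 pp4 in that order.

Op 1: fork(P0) -> P1. 2 ppages; refcounts: pp0:2 pp1:2
Op 2: write(P1, v0, 190). refcount(pp0)=2>1 -> COPY to pp2. 3 ppages; refcounts: pp0:1 pp1:2 pp2:1
Op 3: write(P0, v1, 108). refcount(pp1)=2>1 -> COPY to pp3. 4 ppages; refcounts: pp0:1 pp1:1 pp2:1 pp3:1
Op 4: fork(P1) -> P2. 4 ppages; refcounts: pp0:1 pp1:2 pp2:2 pp3:1
Op 5: write(P1, v1, 184). refcount(pp1)=2>1 -> COPY to pp4. 5 ppages; refcounts: pp0:1 pp1:1 pp2:2 pp3:1 pp4:1
Op 6: fork(P0) -> P3. 5 ppages; refcounts: pp0:2 pp1:1 pp2:2 pp3:2 pp4:1

Answer: 2 1 2 2 1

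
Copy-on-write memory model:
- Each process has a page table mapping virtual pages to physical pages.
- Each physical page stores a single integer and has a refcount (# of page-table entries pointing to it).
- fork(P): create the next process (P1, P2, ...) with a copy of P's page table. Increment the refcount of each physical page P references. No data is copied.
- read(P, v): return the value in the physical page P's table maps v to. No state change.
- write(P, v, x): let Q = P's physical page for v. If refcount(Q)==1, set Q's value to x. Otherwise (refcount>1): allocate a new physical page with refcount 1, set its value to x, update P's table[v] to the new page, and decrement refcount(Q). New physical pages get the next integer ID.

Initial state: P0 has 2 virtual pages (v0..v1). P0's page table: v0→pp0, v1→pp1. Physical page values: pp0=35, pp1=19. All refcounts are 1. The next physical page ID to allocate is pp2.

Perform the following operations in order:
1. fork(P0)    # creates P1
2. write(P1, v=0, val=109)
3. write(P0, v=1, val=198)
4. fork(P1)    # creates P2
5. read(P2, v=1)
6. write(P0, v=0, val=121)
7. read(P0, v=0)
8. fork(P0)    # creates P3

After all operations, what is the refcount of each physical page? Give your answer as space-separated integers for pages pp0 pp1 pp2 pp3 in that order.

Answer: 2 2 2 2

Derivation:
Op 1: fork(P0) -> P1. 2 ppages; refcounts: pp0:2 pp1:2
Op 2: write(P1, v0, 109). refcount(pp0)=2>1 -> COPY to pp2. 3 ppages; refcounts: pp0:1 pp1:2 pp2:1
Op 3: write(P0, v1, 198). refcount(pp1)=2>1 -> COPY to pp3. 4 ppages; refcounts: pp0:1 pp1:1 pp2:1 pp3:1
Op 4: fork(P1) -> P2. 4 ppages; refcounts: pp0:1 pp1:2 pp2:2 pp3:1
Op 5: read(P2, v1) -> 19. No state change.
Op 6: write(P0, v0, 121). refcount(pp0)=1 -> write in place. 4 ppages; refcounts: pp0:1 pp1:2 pp2:2 pp3:1
Op 7: read(P0, v0) -> 121. No state change.
Op 8: fork(P0) -> P3. 4 ppages; refcounts: pp0:2 pp1:2 pp2:2 pp3:2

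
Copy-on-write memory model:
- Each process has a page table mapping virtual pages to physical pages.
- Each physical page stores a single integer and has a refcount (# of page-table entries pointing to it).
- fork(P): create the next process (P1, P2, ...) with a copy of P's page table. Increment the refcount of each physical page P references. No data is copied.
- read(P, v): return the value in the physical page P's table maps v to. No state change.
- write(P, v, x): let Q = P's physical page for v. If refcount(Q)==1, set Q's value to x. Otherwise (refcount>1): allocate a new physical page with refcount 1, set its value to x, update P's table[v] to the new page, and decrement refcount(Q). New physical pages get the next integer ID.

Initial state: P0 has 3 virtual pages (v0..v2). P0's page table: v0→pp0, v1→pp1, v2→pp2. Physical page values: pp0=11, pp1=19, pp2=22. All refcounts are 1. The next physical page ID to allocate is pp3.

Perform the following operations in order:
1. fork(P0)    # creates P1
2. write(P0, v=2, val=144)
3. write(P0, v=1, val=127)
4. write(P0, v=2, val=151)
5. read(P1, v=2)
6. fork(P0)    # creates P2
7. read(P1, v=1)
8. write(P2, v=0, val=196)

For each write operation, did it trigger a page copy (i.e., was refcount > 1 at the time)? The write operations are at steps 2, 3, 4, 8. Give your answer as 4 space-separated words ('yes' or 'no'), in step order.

Op 1: fork(P0) -> P1. 3 ppages; refcounts: pp0:2 pp1:2 pp2:2
Op 2: write(P0, v2, 144). refcount(pp2)=2>1 -> COPY to pp3. 4 ppages; refcounts: pp0:2 pp1:2 pp2:1 pp3:1
Op 3: write(P0, v1, 127). refcount(pp1)=2>1 -> COPY to pp4. 5 ppages; refcounts: pp0:2 pp1:1 pp2:1 pp3:1 pp4:1
Op 4: write(P0, v2, 151). refcount(pp3)=1 -> write in place. 5 ppages; refcounts: pp0:2 pp1:1 pp2:1 pp3:1 pp4:1
Op 5: read(P1, v2) -> 22. No state change.
Op 6: fork(P0) -> P2. 5 ppages; refcounts: pp0:3 pp1:1 pp2:1 pp3:2 pp4:2
Op 7: read(P1, v1) -> 19. No state change.
Op 8: write(P2, v0, 196). refcount(pp0)=3>1 -> COPY to pp5. 6 ppages; refcounts: pp0:2 pp1:1 pp2:1 pp3:2 pp4:2 pp5:1

yes yes no yes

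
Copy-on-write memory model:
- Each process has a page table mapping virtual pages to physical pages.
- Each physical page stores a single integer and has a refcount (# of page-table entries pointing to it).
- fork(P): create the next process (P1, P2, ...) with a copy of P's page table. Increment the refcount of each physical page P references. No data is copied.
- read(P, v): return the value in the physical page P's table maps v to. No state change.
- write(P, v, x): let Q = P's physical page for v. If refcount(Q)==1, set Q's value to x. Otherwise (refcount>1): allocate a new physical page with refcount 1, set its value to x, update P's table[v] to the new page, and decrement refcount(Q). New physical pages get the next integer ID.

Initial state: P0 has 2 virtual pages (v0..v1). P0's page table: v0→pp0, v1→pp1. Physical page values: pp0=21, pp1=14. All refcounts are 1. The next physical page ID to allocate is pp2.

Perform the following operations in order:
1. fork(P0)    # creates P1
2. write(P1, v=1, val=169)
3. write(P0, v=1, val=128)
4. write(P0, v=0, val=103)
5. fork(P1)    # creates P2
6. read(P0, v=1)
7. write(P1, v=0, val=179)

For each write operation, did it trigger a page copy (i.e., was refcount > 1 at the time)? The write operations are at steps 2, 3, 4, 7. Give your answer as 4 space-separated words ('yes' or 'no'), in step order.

Op 1: fork(P0) -> P1. 2 ppages; refcounts: pp0:2 pp1:2
Op 2: write(P1, v1, 169). refcount(pp1)=2>1 -> COPY to pp2. 3 ppages; refcounts: pp0:2 pp1:1 pp2:1
Op 3: write(P0, v1, 128). refcount(pp1)=1 -> write in place. 3 ppages; refcounts: pp0:2 pp1:1 pp2:1
Op 4: write(P0, v0, 103). refcount(pp0)=2>1 -> COPY to pp3. 4 ppages; refcounts: pp0:1 pp1:1 pp2:1 pp3:1
Op 5: fork(P1) -> P2. 4 ppages; refcounts: pp0:2 pp1:1 pp2:2 pp3:1
Op 6: read(P0, v1) -> 128. No state change.
Op 7: write(P1, v0, 179). refcount(pp0)=2>1 -> COPY to pp4. 5 ppages; refcounts: pp0:1 pp1:1 pp2:2 pp3:1 pp4:1

yes no yes yes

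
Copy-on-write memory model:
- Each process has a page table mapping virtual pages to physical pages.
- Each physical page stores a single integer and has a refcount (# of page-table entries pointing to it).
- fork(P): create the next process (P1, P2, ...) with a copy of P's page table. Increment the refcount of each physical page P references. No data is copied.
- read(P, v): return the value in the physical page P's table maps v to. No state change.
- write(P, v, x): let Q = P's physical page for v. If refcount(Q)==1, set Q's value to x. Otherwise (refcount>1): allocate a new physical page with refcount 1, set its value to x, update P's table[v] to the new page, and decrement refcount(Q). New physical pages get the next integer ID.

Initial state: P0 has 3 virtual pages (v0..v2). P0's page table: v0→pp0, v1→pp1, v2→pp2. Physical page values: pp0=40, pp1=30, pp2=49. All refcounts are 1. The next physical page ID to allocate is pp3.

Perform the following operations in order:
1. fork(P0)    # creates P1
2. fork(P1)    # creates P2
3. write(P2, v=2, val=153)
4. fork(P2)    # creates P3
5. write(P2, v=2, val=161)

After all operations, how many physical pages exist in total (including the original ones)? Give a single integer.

Answer: 5

Derivation:
Op 1: fork(P0) -> P1. 3 ppages; refcounts: pp0:2 pp1:2 pp2:2
Op 2: fork(P1) -> P2. 3 ppages; refcounts: pp0:3 pp1:3 pp2:3
Op 3: write(P2, v2, 153). refcount(pp2)=3>1 -> COPY to pp3. 4 ppages; refcounts: pp0:3 pp1:3 pp2:2 pp3:1
Op 4: fork(P2) -> P3. 4 ppages; refcounts: pp0:4 pp1:4 pp2:2 pp3:2
Op 5: write(P2, v2, 161). refcount(pp3)=2>1 -> COPY to pp4. 5 ppages; refcounts: pp0:4 pp1:4 pp2:2 pp3:1 pp4:1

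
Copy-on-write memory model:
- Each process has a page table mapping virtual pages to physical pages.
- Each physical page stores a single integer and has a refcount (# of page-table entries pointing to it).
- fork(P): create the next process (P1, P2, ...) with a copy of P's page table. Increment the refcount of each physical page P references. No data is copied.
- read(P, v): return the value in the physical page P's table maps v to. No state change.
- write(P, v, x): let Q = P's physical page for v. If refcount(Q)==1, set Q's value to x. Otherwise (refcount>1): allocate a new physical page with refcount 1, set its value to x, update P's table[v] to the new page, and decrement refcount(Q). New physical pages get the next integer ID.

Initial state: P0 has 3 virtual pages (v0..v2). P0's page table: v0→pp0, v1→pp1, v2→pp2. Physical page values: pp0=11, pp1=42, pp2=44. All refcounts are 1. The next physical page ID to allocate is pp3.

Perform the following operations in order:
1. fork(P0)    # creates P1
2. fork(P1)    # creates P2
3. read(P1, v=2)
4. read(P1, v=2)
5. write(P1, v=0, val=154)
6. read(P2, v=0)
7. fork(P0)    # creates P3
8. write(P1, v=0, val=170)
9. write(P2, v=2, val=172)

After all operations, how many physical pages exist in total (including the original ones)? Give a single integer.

Op 1: fork(P0) -> P1. 3 ppages; refcounts: pp0:2 pp1:2 pp2:2
Op 2: fork(P1) -> P2. 3 ppages; refcounts: pp0:3 pp1:3 pp2:3
Op 3: read(P1, v2) -> 44. No state change.
Op 4: read(P1, v2) -> 44. No state change.
Op 5: write(P1, v0, 154). refcount(pp0)=3>1 -> COPY to pp3. 4 ppages; refcounts: pp0:2 pp1:3 pp2:3 pp3:1
Op 6: read(P2, v0) -> 11. No state change.
Op 7: fork(P0) -> P3. 4 ppages; refcounts: pp0:3 pp1:4 pp2:4 pp3:1
Op 8: write(P1, v0, 170). refcount(pp3)=1 -> write in place. 4 ppages; refcounts: pp0:3 pp1:4 pp2:4 pp3:1
Op 9: write(P2, v2, 172). refcount(pp2)=4>1 -> COPY to pp4. 5 ppages; refcounts: pp0:3 pp1:4 pp2:3 pp3:1 pp4:1

Answer: 5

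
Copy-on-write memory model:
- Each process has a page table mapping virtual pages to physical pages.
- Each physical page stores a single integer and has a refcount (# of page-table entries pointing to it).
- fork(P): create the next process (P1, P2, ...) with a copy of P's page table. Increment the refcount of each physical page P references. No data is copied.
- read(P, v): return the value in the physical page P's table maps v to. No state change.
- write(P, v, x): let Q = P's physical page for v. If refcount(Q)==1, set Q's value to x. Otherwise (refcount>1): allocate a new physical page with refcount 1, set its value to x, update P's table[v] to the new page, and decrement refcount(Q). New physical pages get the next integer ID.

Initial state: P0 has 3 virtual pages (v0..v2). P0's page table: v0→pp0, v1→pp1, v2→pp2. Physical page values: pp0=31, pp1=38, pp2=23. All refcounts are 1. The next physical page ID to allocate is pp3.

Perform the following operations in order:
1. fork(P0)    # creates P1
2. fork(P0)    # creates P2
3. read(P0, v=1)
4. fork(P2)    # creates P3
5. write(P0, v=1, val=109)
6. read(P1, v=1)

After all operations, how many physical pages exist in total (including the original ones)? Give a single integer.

Answer: 4

Derivation:
Op 1: fork(P0) -> P1. 3 ppages; refcounts: pp0:2 pp1:2 pp2:2
Op 2: fork(P0) -> P2. 3 ppages; refcounts: pp0:3 pp1:3 pp2:3
Op 3: read(P0, v1) -> 38. No state change.
Op 4: fork(P2) -> P3. 3 ppages; refcounts: pp0:4 pp1:4 pp2:4
Op 5: write(P0, v1, 109). refcount(pp1)=4>1 -> COPY to pp3. 4 ppages; refcounts: pp0:4 pp1:3 pp2:4 pp3:1
Op 6: read(P1, v1) -> 38. No state change.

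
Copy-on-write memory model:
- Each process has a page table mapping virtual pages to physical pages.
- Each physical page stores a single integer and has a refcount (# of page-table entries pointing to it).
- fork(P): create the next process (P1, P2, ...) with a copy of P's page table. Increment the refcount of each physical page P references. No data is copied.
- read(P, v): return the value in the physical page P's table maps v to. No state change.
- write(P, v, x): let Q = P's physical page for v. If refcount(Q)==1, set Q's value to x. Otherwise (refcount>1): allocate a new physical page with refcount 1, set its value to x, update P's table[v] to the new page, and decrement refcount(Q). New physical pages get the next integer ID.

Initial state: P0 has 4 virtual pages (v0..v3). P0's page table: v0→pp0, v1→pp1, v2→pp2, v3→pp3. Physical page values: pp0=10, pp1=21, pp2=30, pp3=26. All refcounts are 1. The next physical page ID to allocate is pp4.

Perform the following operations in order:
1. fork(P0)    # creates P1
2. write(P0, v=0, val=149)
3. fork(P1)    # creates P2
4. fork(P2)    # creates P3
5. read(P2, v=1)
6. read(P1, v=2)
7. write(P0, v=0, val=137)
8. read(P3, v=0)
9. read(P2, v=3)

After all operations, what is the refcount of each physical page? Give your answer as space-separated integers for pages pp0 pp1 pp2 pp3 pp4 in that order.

Answer: 3 4 4 4 1

Derivation:
Op 1: fork(P0) -> P1. 4 ppages; refcounts: pp0:2 pp1:2 pp2:2 pp3:2
Op 2: write(P0, v0, 149). refcount(pp0)=2>1 -> COPY to pp4. 5 ppages; refcounts: pp0:1 pp1:2 pp2:2 pp3:2 pp4:1
Op 3: fork(P1) -> P2. 5 ppages; refcounts: pp0:2 pp1:3 pp2:3 pp3:3 pp4:1
Op 4: fork(P2) -> P3. 5 ppages; refcounts: pp0:3 pp1:4 pp2:4 pp3:4 pp4:1
Op 5: read(P2, v1) -> 21. No state change.
Op 6: read(P1, v2) -> 30. No state change.
Op 7: write(P0, v0, 137). refcount(pp4)=1 -> write in place. 5 ppages; refcounts: pp0:3 pp1:4 pp2:4 pp3:4 pp4:1
Op 8: read(P3, v0) -> 10. No state change.
Op 9: read(P2, v3) -> 26. No state change.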